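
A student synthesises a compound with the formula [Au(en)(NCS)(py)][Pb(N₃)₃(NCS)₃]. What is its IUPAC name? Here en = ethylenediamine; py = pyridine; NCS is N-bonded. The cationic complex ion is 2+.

The complex cation is given as 2+; its ligand charges sum to -1, so Au = +3.
A 1:1 salt means the anion carries the equal and opposite charge, 2−.
Anion: ligand charges sum to -6; for the ion to be 2−, Pb = +4.

(ethylenediamine)isothiocyanato(pyridine)gold(III) triazidotriisothiocyanatoplumbate(IV)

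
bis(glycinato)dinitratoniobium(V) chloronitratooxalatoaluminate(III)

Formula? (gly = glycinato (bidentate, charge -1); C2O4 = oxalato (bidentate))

Cation [Nb…]: ligand charges -4, Nb(V) ⇒ ion charge 1+.
Anion [Al…]: ligand charges -4, Al(III) ⇒ ion charge 1−.
One 1+ cation balances one 1− anion.

[Nb(gly)2(NO3)2][Al(C2O4)Cl(NO3)]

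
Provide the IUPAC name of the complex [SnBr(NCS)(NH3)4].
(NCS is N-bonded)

tetraamminebromoisothiocyanatotin(II)

There is no counter-ion, so the complex is neutral overall.
Ligand charges: 1×isothiocyanato (-1 each), 1×bromo (-1 each), 4×ammine (neutral); total -2. So Sn + (-2) = 0, giving Sn = +2.
Ligands are named alphabetically: ammine before bromo before isothiocyanato.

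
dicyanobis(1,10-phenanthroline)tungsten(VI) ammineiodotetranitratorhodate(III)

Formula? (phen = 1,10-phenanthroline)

Cation [W…]: ligand charges -2, W(VI) ⇒ ion charge 4+.
Anion [Rh…]: ligand charges -5, Rh(III) ⇒ ion charge 2−.
One 4+ cation requires 2 of the 2− anion.

[W(CN)2(phen)2][RhI(NH3)(NO3)4]2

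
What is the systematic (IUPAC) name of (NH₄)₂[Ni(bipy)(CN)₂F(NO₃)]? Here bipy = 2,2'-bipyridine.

ammonium (2,2'-bipyridine)dicyanofluoronitratonickelate(II)

The 2 ammonium counter-ions carry a total charge of +2, so each complex ion is 2−.
Ligand charges: 1×fluoro (-1 each), 2×cyano (-1 each), 1×2,2'-bipyridine (neutral), 1×nitrato (-1 each); total -4. So Ni + (-4) = 2−, giving Ni = +2.
The complex ion is anionic, so nickel takes the -ate form nickelate(II).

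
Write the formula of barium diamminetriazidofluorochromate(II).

Ba[CrF(N3)3(NH3)2]

Ligands: 2 ammine (NH3, neutral), 3 azido (N3, -1), 1 fluoro (F, -1). Ligand charge sum = -4.
Charge balance with barium (+2) requires 1 complex ion per 1 barium.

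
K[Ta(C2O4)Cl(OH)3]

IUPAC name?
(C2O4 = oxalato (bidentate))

potassium chlorotrihydroxooxalatotantalate(V)

The 1 potassium counter-ion carries a total charge of +1, so each complex ion is 1−.
Ligand charges: 1×chloro (-1 each), 1×oxalato (-2 each), 3×hydroxo (-1 each); total -6. So Ta + (-6) = 1−, giving Ta = +5.
Ligands are named alphabetically: chloro before hydroxo before oxalato.
The complex ion is anionic, so tantalum takes the -ate form tantalate(V).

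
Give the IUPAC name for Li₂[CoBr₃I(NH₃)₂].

The 2 lithium counter-ions carry a total charge of +2, so each complex ion is 2−.
Ligand charges: 3×bromo (-1 each), 2×ammine (neutral), 1×iodo (-1 each); total -4. So Co + (-4) = 2−, giving Co = +2.
Ligands are named alphabetically: ammine before bromo before iodo.
The complex ion is anionic, so cobalt takes the -ate form cobaltate(II).

lithium diamminetribromoiodocobaltate(II)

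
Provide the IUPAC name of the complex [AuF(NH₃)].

amminefluorogold(I)

There is no counter-ion, so the complex is neutral overall.
Ligand charges: 1×fluoro (-1 each), 1×ammine (neutral); total -1. So Au + (-1) = 0, giving Au = +1.
Ligands are named alphabetically: ammine before fluoro.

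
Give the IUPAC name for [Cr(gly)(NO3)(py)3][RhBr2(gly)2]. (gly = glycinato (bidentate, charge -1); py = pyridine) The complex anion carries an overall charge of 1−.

Both ions are complex: the cation is named first with the plain metal name, the anion second with the -ate form; each ion's ligands are alphabetised independently.
The complex anion is given as 1−; its ligand charges sum to -4, so Rh = +3.
A 1:1 salt means the cation carries the equal and opposite charge, 1+.
Cation: ligand charges sum to -2; for the ion to be 1+, Cr = +3.

(glycinato)nitratotris(pyridine)chromium(III) dibromobis(glycinato)rhodate(III)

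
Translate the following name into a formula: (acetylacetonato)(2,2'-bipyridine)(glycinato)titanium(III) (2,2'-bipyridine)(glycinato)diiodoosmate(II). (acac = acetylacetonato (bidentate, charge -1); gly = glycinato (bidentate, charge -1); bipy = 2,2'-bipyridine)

Cation [Ti…]: ligand charges -2, Ti(III) ⇒ ion charge 1+.
Anion [Os…]: ligand charges -3, Os(II) ⇒ ion charge 1−.

[Ti(acac)(bipy)(gly)][Os(bipy)(gly)I2]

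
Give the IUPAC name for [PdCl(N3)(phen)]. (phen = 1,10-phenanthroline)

azidochloro(1,10-phenanthroline)palladium(II)

There is no counter-ion, so the complex is neutral overall.
Ligand charges: 1×azido (-1 each), 1×1,10-phenanthroline (neutral), 1×chloro (-1 each); total -2. So Pd + (-2) = 0, giving Pd = +2.
Ligands are named alphabetically: azido before chloro before phenanthroline.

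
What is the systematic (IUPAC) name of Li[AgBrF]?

lithium bromofluoroargentate(I)

The 1 lithium counter-ion carries a total charge of +1, so each complex ion is 1−.
Ligand charges: 1×fluoro (-1 each), 1×bromo (-1 each); total -2. So Ag + (-2) = 1−, giving Ag = +1.
Ligands are named alphabetically: bromo before fluoro.
The complex ion is anionic, so silver takes the -ate form argentate(I).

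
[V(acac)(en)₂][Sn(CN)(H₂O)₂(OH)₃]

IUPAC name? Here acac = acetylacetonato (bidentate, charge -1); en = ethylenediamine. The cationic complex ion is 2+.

Both ions are complex: the cation is named first with the plain metal name, the anion second with the -ate form; each ion's ligands are alphabetised independently.
The complex cation is given as 2+; its ligand charges sum to -1, so V = +3.
A 1:1 salt means the anion carries the equal and opposite charge, 2−.
Anion: ligand charges sum to -4; for the ion to be 2−, Sn = +2.

(acetylacetonato)bis(ethylenediamine)vanadium(III) diaquacyanotrihydroxostannate(II)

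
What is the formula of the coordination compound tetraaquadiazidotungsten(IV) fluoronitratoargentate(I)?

Cation [W…]: ligand charges -2, W(IV) ⇒ ion charge 2+.
Anion [Ag…]: ligand charges -2, Ag(I) ⇒ ion charge 1−.

[W(H2O)4(N3)2][AgF(NO3)]2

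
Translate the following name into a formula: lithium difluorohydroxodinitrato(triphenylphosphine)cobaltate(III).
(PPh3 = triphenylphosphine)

Ligands: 2 nitrato (NO3, -1), 1 hydroxo (OH, -1), 1 triphenylphosphine (PPh3, neutral), 2 fluoro (F, -1). Ligand charge sum = -5.
Charge balance with lithium (+1) requires 1 complex ion per 2 lithium.

Li2[CoF2(NO3)2(OH)(PPh3)]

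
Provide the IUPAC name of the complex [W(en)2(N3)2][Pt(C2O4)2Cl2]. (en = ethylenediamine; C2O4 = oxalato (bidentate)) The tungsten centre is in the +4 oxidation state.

diazidobis(ethylenediamine)tungsten(IV) dichlorodioxalatoplatinate(IV)

W is given as +4; the cation's ligand charges sum to -2, so the complex cation is 2+.
A 1:1 salt means the anion carries the equal and opposite charge, 2−.
Anion: ligand charges sum to -6; for the ion to be 2−, Pt = +4.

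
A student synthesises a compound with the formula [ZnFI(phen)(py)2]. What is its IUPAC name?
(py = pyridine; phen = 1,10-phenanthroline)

fluoroiodo(1,10-phenanthroline)bis(pyridine)zinc(II)

There is no counter-ion, so the complex is neutral overall.
Ligand charges: 2×pyridine (neutral), 1×iodo (-1 each), 1×fluoro (-1 each), 1×1,10-phenanthroline (neutral); total -2. So Zn + (-2) = 0, giving Zn = +2.
Ligands are named alphabetically: fluoro before iodo before phenanthroline before pyridine.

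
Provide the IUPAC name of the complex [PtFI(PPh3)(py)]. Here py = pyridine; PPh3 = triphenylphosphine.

fluoroiodo(pyridine)(triphenylphosphine)platinum(II)

There is no counter-ion, so the complex is neutral overall.
Ligand charges: 1×iodo (-1 each), 1×pyridine (neutral), 1×triphenylphosphine (neutral), 1×fluoro (-1 each); total -2. So Pt + (-2) = 0, giving Pt = +2.
Ligands are named alphabetically: fluoro before iodo before pyridine before triphenylphosphine.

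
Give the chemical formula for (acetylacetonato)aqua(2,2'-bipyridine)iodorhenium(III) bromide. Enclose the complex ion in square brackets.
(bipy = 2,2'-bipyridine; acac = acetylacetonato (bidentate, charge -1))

Ligands: 1 aqua (H2O, neutral), 1 iodo (I, -1), 1 2,2'-bipyridine (bipy, neutral), 1 acetylacetonato (acac, -1). Ligand charge sum = -2.
With Re in oxidation state +3, the complex ion is [Re...]^1+.
Charge balance with bromide (-1) requires 1 complex ion per 1 bromide.

[Re(acac)(bipy)(H2O)I]Br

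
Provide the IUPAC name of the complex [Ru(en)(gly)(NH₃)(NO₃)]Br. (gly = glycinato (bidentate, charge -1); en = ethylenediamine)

The 1 bromide counter-ion carries a total charge of -1, so each complex ion is 1+.
Ligand charges: 1×glycinato (-1 each), 1×ammine (neutral), 1×ethylenediamine (neutral), 1×nitrato (-1 each); total -2. So Ru + (-2) = 1+, giving Ru = +3.
Ligands are named alphabetically: ammine before ethylenediamine before glycinato before nitrato.

ammine(ethylenediamine)(glycinato)nitratoruthenium(III) bromide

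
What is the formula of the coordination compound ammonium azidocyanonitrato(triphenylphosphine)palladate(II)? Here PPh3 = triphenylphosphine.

NH4[Pd(CN)(N3)(NO3)(PPh3)]

Ligands: 1 azido (N3, -1), 1 nitrato (NO3, -1), 1 triphenylphosphine (PPh3, neutral), 1 cyano (CN, -1). Ligand charge sum = -3.
Charge balance with ammonium (+1) requires 1 complex ion per 1 ammonium.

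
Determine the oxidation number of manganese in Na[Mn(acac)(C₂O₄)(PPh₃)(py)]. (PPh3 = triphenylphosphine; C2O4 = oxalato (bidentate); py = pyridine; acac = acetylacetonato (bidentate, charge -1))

+2

1 sodium outside the brackets (+1 each) → the complex ion is 1−.
Ligand charges: 1×PPh3 neutral; 1×C2O4 = -2; 1×py neutral; 1×acac = -1; sum -3.
Mn + (-3) = 1− ⇒ Mn is +2.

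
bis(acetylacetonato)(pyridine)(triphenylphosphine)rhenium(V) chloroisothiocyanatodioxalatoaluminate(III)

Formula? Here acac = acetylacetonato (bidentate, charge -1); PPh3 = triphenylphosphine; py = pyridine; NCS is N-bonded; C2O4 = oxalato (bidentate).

Cation [Re…]: ligand charges -2, Re(V) ⇒ ion charge 3+.
Anion [Al…]: ligand charges -6, Al(III) ⇒ ion charge 3−.

[Re(acac)2(PPh3)(py)][Al(C2O4)2Cl(NCS)]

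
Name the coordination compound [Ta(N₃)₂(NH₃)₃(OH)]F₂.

The 2 fluoride counter-ions carry a total charge of -2, so each complex ion is 2+.
Ligand charges: 1×hydroxo (-1 each), 2×azido (-1 each), 3×ammine (neutral); total -3. So Ta + (-3) = 2+, giving Ta = +5.
Ligands are named alphabetically: ammine before azido before hydroxo.

triamminediazidohydroxotantalum(V) fluoride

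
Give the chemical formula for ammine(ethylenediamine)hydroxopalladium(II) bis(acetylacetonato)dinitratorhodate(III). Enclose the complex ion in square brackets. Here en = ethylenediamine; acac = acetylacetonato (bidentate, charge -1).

[Pd(en)(NH3)(OH)][Rh(acac)2(NO3)2]

Cation [Pd…]: ligand charges -1, Pd(II) ⇒ ion charge 1+.
Anion [Rh…]: ligand charges -4, Rh(III) ⇒ ion charge 1−.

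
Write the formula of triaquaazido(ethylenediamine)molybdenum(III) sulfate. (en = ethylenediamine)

[Mo(en)(H2O)3(N3)]SO4

Ligands: 1 azido (N3, -1), 3 aqua (H2O, neutral), 1 ethylenediamine (en, neutral). Ligand charge sum = -1.
With Mo in oxidation state +3, the complex ion is [Mo...]^2+.
Charge balance with sulfate (-2) requires 1 complex ion per 1 sulfate.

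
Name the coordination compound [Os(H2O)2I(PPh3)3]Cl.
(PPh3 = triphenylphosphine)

The 1 chloride counter-ion carries a total charge of -1, so each complex ion is 1+.
Ligand charges: 1×iodo (-1 each), 3×triphenylphosphine (neutral), 2×aqua (neutral); total -1. So Os + (-1) = 1+, giving Os = +2.
Ligands are named alphabetically: aqua before iodo before triphenylphosphine.

diaquaiodotris(triphenylphosphine)osmium(II) chloride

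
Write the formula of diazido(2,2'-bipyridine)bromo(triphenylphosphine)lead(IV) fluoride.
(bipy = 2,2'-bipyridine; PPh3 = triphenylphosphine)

[Pb(bipy)Br(N3)2(PPh3)]F

Ligands: 2 azido (N3, -1), 1 2,2'-bipyridine (bipy, neutral), 1 bromo (Br, -1), 1 triphenylphosphine (PPh3, neutral). Ligand charge sum = -3.
With Pb in oxidation state +4, the complex ion is [Pb...]^1+.
Charge balance with fluoride (-1) requires 1 complex ion per 1 fluoride.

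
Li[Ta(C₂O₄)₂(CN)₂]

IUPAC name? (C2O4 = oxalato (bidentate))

The 1 lithium counter-ion carries a total charge of +1, so each complex ion is 1−.
Ligand charges: 2×cyano (-1 each), 2×oxalato (-2 each); total -6. So Ta + (-6) = 1−, giving Ta = +5.
Ligands are named alphabetically: cyano before oxalato.
The complex ion is anionic, so tantalum takes the -ate form tantalate(V).

lithium dicyanodioxalatotantalate(V)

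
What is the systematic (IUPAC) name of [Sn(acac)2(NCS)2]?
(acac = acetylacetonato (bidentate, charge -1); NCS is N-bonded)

There is no counter-ion, so the complex is neutral overall.
Ligand charges: 2×acetylacetonato (-1 each), 2×isothiocyanato (-1 each); total -4. So Sn + (-4) = 0, giving Sn = +4.
Ligands are named alphabetically: acetylacetonato before isothiocyanato.

bis(acetylacetonato)diisothiocyanatotin(IV)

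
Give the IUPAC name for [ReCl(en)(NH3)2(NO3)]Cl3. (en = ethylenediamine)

diamminechloro(ethylenediamine)nitratorhenium(V) chloride

The 3 chloride counter-ions carry a total charge of -3, so each complex ion is 3+.
Ligand charges: 1×chloro (-1 each), 1×ethylenediamine (neutral), 2×ammine (neutral), 1×nitrato (-1 each); total -2. So Re + (-2) = 3+, giving Re = +5.
Ligands are named alphabetically: ammine before chloro before ethylenediamine before nitrato.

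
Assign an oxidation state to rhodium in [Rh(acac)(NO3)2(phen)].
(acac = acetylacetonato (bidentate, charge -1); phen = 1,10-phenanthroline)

+3

No counter-ion: the bracketed complex is neutral.
Ligand charges: 1×acac = -1; 2×NO3 = -2; 1×phen neutral; sum -3.
Rh + (-3) = 0 ⇒ Rh is +3.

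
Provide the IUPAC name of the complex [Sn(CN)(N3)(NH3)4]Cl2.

The 2 chloride counter-ions carry a total charge of -2, so each complex ion is 2+.
Ligand charges: 1×cyano (-1 each), 4×ammine (neutral), 1×azido (-1 each); total -2. So Sn + (-2) = 2+, giving Sn = +4.
Ligands are named alphabetically: ammine before azido before cyano.

tetraammineazidocyanotin(IV) chloride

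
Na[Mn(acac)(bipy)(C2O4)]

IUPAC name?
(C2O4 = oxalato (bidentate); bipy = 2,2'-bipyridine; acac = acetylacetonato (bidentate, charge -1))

The 1 sodium counter-ion carries a total charge of +1, so each complex ion is 1−.
Ligand charges: 1×oxalato (-2 each), 1×2,2'-bipyridine (neutral), 1×acetylacetonato (-1 each); total -3. So Mn + (-3) = 1−, giving Mn = +2.
Ligands are named alphabetically: acetylacetonato before bipyridine before oxalato.
The complex ion is anionic, so manganese takes the -ate form manganate(II).

sodium (acetylacetonato)(2,2'-bipyridine)oxalatomanganate(II)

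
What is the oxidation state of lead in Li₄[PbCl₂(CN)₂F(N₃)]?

4 lithium outside the brackets (+1 each) → the complex ion is 4−.
Ligand charges: 1×N3 = -1; 2×Cl = -2; 1×F = -1; 2×CN = -2; sum -6.
Pb + (-6) = 4− ⇒ Pb is +2.

+2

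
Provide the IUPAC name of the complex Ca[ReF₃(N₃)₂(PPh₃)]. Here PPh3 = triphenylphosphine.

calcium diazidotrifluoro(triphenylphosphine)rhenate(III)

The 1 calcium counter-ion carries a total charge of +2, so each complex ion is 2−.
Ligand charges: 1×triphenylphosphine (neutral), 2×azido (-1 each), 3×fluoro (-1 each); total -5. So Re + (-5) = 2−, giving Re = +3.
Ligands are named alphabetically: azido before fluoro before triphenylphosphine.
The complex ion is anionic, so rhenium takes the -ate form rhenate(III).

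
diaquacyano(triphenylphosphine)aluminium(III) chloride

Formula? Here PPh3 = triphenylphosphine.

Ligands: 1 cyano (CN, -1), 2 aqua (H2O, neutral), 1 triphenylphosphine (PPh3, neutral). Ligand charge sum = -1.
With Al in oxidation state +3, the complex ion is [Al...]^2+.
Charge balance with chloride (-1) requires 1 complex ion per 2 chloride.

[Al(CN)(H2O)2(PPh3)]Cl2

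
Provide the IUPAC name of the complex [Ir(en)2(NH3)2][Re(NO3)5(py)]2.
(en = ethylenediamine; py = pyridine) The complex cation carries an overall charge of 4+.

Both ions are complex: the cation is named first with the plain metal name, the anion second with the -ate form; each ion's ligands are alphabetised independently.
The complex cation is given as 4+; its ligand charges sum to 0, so Ir = +4.
With 2 anions per cation, each anion must be 4/2 = 2−.
Anion: ligand charges sum to -5; for the ion to be 2−, Re = +3.

diamminebis(ethylenediamine)iridium(IV) pentanitrato(pyridine)rhenate(III)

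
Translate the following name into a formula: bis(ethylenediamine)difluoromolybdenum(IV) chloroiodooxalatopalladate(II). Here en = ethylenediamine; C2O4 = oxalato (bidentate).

[Mo(en)2F2][Pd(C2O4)ClI]

Cation [Mo…]: ligand charges -2, Mo(IV) ⇒ ion charge 2+.
Anion [Pd…]: ligand charges -4, Pd(II) ⇒ ion charge 2−.
One 2+ cation balances one 2− anion.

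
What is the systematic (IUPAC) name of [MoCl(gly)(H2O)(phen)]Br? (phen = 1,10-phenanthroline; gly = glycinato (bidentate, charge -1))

The 1 bromide counter-ion carries a total charge of -1, so each complex ion is 1+.
Ligand charges: 1×chloro (-1 each), 1×1,10-phenanthroline (neutral), 1×glycinato (-1 each), 1×aqua (neutral); total -2. So Mo + (-2) = 1+, giving Mo = +3.
Ligands are named alphabetically: aqua before chloro before glycinato before phenanthroline.

aquachloro(glycinato)(1,10-phenanthroline)molybdenum(III) bromide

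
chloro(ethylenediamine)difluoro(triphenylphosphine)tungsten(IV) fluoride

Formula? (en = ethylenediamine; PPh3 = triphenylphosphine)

Ligands: 2 fluoro (F, -1), 1 chloro (Cl, -1), 1 ethylenediamine (en, neutral), 1 triphenylphosphine (PPh3, neutral). Ligand charge sum = -3.
With W in oxidation state +4, the complex ion is [W...]^1+.
Charge balance with fluoride (-1) requires 1 complex ion per 1 fluoride.

[WCl(en)F2(PPh3)]F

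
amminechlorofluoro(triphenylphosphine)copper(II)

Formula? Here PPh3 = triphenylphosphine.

[CuClF(NH3)(PPh3)]

Ligands: 1 chloro (Cl, -1), 1 fluoro (F, -1), 1 triphenylphosphine (PPh3, neutral), 1 ammine (NH3, neutral). Ligand charge sum = -2.
With Cu in oxidation state +2, the complex ion is [Cu...].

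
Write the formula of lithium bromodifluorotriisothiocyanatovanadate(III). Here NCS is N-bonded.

Ligands: 3 isothiocyanato (NCS, -1), 2 fluoro (F, -1), 1 bromo (Br, -1). Ligand charge sum = -6.
With V in oxidation state +3, the complex ion is [V...]^3−.
Charge balance with lithium (+1) requires 1 complex ion per 3 lithium.

Li3[VBrF2(NCS)3]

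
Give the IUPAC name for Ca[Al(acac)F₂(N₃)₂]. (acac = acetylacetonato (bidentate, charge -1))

calcium (acetylacetonato)diazidodifluoroaluminate(III)

The 1 calcium counter-ion carries a total charge of +2, so each complex ion is 2−.
Ligand charges: 2×fluoro (-1 each), 1×acetylacetonato (-1 each), 2×azido (-1 each); total -5. So Al + (-5) = 2−, giving Al = +3.
The complex ion is anionic, so aluminium takes the -ate form aluminate(III).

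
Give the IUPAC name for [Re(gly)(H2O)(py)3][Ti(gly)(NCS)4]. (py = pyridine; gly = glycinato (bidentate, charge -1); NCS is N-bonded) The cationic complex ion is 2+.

Both ions are complex: the cation is named first with the plain metal name, the anion second with the -ate form; each ion's ligands are alphabetised independently.
The complex cation is given as 2+; its ligand charges sum to -1, so Re = +3.
A 1:1 salt means the anion carries the equal and opposite charge, 2−.
Anion: ligand charges sum to -5; for the ion to be 2−, Ti = +3.

aqua(glycinato)tris(pyridine)rhenium(III) (glycinato)tetraisothiocyanatotitanate(III)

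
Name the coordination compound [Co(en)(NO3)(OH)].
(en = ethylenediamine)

There is no counter-ion, so the complex is neutral overall.
Ligand charges: 1×nitrato (-1 each), 1×hydroxo (-1 each), 1×ethylenediamine (neutral); total -2. So Co + (-2) = 0, giving Co = +2.
Ligands are named alphabetically: ethylenediamine before hydroxo before nitrato.

(ethylenediamine)hydroxonitratocobalt(II)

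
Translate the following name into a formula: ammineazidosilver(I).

[Ag(N3)(NH3)]

Ligands: 1 azido (N3, -1), 1 ammine (NH3, neutral). Ligand charge sum = -1.
With Ag in oxidation state +1, the complex ion is [Ag...].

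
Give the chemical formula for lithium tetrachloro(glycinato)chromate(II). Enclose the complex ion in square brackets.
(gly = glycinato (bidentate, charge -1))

Ligands: 4 chloro (Cl, -1), 1 glycinato (gly, -1). Ligand charge sum = -5.
Charge balance with lithium (+1) requires 1 complex ion per 3 lithium.

Li3[CrCl4(gly)]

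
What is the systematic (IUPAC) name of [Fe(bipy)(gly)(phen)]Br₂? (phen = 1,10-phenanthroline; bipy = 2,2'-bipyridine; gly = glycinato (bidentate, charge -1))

The 2 bromide counter-ions carry a total charge of -2, so each complex ion is 2+.
Ligand charges: 1×1,10-phenanthroline (neutral), 1×2,2'-bipyridine (neutral), 1×glycinato (-1 each); total -1. So Fe + (-1) = 2+, giving Fe = +3.
Ligands are named alphabetically: bipyridine before glycinato before phenanthroline.

(2,2'-bipyridine)(glycinato)(1,10-phenanthroline)iron(III) bromide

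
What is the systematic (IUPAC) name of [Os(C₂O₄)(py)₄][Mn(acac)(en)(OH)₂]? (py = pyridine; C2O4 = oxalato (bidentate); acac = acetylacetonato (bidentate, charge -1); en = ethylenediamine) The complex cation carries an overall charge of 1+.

Both ions are complex: the cation is named first with the plain metal name, the anion second with the -ate form; each ion's ligands are alphabetised independently.
The complex cation is given as 1+; its ligand charges sum to -2, so Os = +3.
A 1:1 salt means the anion carries the equal and opposite charge, 1−.
Anion: ligand charges sum to -3; for the ion to be 1−, Mn = +2.

oxalatotetrakis(pyridine)osmium(III) (acetylacetonato)(ethylenediamine)dihydroxomanganate(II)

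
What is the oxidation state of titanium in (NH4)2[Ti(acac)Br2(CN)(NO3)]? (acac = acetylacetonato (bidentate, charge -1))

+3

2 ammonium outside the brackets (+1 each) → the complex ion is 2−.
Ligand charges: 2×Br = -2; 1×NO3 = -1; 1×acac = -1; 1×CN = -1; sum -5.
Ti + (-5) = 2− ⇒ Ti is +3.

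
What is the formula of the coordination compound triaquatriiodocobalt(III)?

[Co(H2O)3I3]

Ligands: 3 iodo (I, -1), 3 aqua (H2O, neutral). Ligand charge sum = -3.
With Co in oxidation state +3, the complex ion is [Co...].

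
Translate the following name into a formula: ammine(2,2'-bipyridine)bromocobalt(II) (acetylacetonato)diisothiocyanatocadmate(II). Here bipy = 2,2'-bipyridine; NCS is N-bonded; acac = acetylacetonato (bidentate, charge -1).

Cation [Co…]: ligand charges -1, Co(II) ⇒ ion charge 1+.
Anion [Cd…]: ligand charges -3, Cd(II) ⇒ ion charge 1−.
One 1+ cation balances one 1− anion.

[Co(bipy)Br(NH3)][Cd(acac)(NCS)2]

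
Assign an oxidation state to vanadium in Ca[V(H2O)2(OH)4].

1 calcium outside the brackets (+2 each) → the complex ion is 2−.
Ligand charges: 4×OH = -4; 2×H2O neutral; sum -4.
V + (-4) = 2− ⇒ V is +2.

+2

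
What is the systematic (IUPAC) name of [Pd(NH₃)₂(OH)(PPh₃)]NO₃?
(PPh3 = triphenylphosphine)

The 1 nitrate counter-ion carries a total charge of -1, so each complex ion is 1+.
Ligand charges: 2×ammine (neutral), 1×hydroxo (-1 each), 1×triphenylphosphine (neutral); total -1. So Pd + (-1) = 1+, giving Pd = +2.
Ligands are named alphabetically: ammine before hydroxo before triphenylphosphine.

diamminehydroxo(triphenylphosphine)palladium(II) nitrate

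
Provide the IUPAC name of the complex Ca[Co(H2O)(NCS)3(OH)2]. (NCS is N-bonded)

calcium aquadihydroxotriisothiocyanatocobaltate(III)

The 1 calcium counter-ion carries a total charge of +2, so each complex ion is 2−.
Ligand charges: 1×aqua (neutral), 2×hydroxo (-1 each), 3×isothiocyanato (-1 each); total -5. So Co + (-5) = 2−, giving Co = +3.
Ligands are named alphabetically: aqua before hydroxo before isothiocyanato.
The complex ion is anionic, so cobalt takes the -ate form cobaltate(III).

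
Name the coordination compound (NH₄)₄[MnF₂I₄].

The 4 ammonium counter-ions carry a total charge of +4, so each complex ion is 4−.
Ligand charges: 2×fluoro (-1 each), 4×iodo (-1 each); total -6. So Mn + (-6) = 4−, giving Mn = +2.
Ligands are named alphabetically: fluoro before iodo.
The complex ion is anionic, so manganese takes the -ate form manganate(II).

ammonium difluorotetraiodomanganate(II)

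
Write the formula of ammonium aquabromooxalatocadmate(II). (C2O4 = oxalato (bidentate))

NH4[CdBr(C2O4)(H2O)]

Ligands: 1 oxalato (C2O4, -2), 1 aqua (H2O, neutral), 1 bromo (Br, -1). Ligand charge sum = -3.
With Cd in oxidation state +2, the complex ion is [Cd...]^1−.
Charge balance with ammonium (+1) requires 1 complex ion per 1 ammonium.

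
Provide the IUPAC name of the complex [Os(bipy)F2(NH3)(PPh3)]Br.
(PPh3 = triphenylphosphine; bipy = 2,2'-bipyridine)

ammine(2,2'-bipyridine)difluoro(triphenylphosphine)osmium(III) bromide

The 1 bromide counter-ion carries a total charge of -1, so each complex ion is 1+.
Ligand charges: 1×triphenylphosphine (neutral), 1×2,2'-bipyridine (neutral), 2×fluoro (-1 each), 1×ammine (neutral); total -2. So Os + (-2) = 1+, giving Os = +3.
Ligands are named alphabetically: ammine before bipyridine before fluoro before triphenylphosphine.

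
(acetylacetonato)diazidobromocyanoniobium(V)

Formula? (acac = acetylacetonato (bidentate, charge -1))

[Nb(acac)Br(CN)(N3)2]

Ligands: 1 bromo (Br, -1), 1 cyano (CN, -1), 2 azido (N3, -1), 1 acetylacetonato (acac, -1). Ligand charge sum = -5.
With Nb in oxidation state +5, the complex ion is [Nb...].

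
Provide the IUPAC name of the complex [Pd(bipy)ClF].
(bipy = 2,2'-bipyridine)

There is no counter-ion, so the complex is neutral overall.
Ligand charges: 1×fluoro (-1 each), 1×chloro (-1 each), 1×2,2'-bipyridine (neutral); total -2. So Pd + (-2) = 0, giving Pd = +2.
Ligands are named alphabetically: bipyridine before chloro before fluoro.

(2,2'-bipyridine)chlorofluoropalladium(II)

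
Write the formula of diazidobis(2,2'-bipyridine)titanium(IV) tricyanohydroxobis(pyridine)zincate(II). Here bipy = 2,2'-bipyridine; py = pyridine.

[Ti(bipy)2(N3)2][Zn(CN)3(OH)(py)2]

Cation [Ti…]: ligand charges -2, Ti(IV) ⇒ ion charge 2+.
Anion [Zn…]: ligand charges -4, Zn(II) ⇒ ion charge 2−.
One 2+ cation balances one 2− anion.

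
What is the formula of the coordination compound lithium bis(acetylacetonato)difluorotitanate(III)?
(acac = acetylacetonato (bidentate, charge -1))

Ligands: 2 acetylacetonato (acac, -1), 2 fluoro (F, -1). Ligand charge sum = -4.
With Ti in oxidation state +3, the complex ion is [Ti...]^1−.
Charge balance with lithium (+1) requires 1 complex ion per 1 lithium.

Li[Ti(acac)2F2]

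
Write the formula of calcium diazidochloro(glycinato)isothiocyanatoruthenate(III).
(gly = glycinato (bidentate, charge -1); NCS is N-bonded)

Ligands: 1 glycinato (gly, -1), 2 azido (N3, -1), 1 chloro (Cl, -1), 1 isothiocyanato (NCS, -1). Ligand charge sum = -5.
Charge balance with calcium (+2) requires 1 complex ion per 1 calcium.

Ca[RuCl(gly)(N3)2(NCS)]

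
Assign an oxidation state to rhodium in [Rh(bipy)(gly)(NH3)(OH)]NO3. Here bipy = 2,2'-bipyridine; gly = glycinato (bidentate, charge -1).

1 nitrate outside the brackets (-1 each) → the complex ion is 1+.
Ligand charges: 1×bipy neutral; 1×NH3 neutral; 1×OH = -1; 1×gly = -1; sum -2.
Rh + (-2) = 1+ ⇒ Rh is +3.

+3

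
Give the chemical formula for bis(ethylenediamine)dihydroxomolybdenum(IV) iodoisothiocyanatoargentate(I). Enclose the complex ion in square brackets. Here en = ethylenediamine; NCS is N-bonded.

Cation [Mo…]: ligand charges -2, Mo(IV) ⇒ ion charge 2+.
Anion [Ag…]: ligand charges -2, Ag(I) ⇒ ion charge 1−.
One 2+ cation requires 2 of the 1− anion.

[Mo(en)2(OH)2][AgI(NCS)]2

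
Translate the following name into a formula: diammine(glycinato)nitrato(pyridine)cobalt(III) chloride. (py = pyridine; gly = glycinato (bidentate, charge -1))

[Co(gly)(NH3)2(NO3)(py)]Cl

Ligands: 2 ammine (NH3, neutral), 1 nitrato (NO3, -1), 1 pyridine (py, neutral), 1 glycinato (gly, -1). Ligand charge sum = -2.
With Co in oxidation state +3, the complex ion is [Co...]^1+.
Charge balance with chloride (-1) requires 1 complex ion per 1 chloride.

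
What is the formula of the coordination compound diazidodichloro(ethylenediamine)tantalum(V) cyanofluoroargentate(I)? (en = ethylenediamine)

[TaCl2(en)(N3)2][Ag(CN)F]

Cation [Ta…]: ligand charges -4, Ta(V) ⇒ ion charge 1+.
Anion [Ag…]: ligand charges -2, Ag(I) ⇒ ion charge 1−.
One 1+ cation balances one 1− anion.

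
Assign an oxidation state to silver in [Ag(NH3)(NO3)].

No counter-ion: the bracketed complex is neutral.
Ligand charges: 1×NO3 = -1; 1×NH3 neutral; sum -1.
Ag + (-1) = 0 ⇒ Ag is +1.

+1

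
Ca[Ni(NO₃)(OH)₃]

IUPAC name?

calcium trihydroxonitratonickelate(II)

The 1 calcium counter-ion carries a total charge of +2, so each complex ion is 2−.
Ligand charges: 1×nitrato (-1 each), 3×hydroxo (-1 each); total -4. So Ni + (-4) = 2−, giving Ni = +2.
The complex ion is anionic, so nickel takes the -ate form nickelate(II).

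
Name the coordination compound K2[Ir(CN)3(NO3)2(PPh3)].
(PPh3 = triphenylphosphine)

The 2 potassium counter-ions carry a total charge of +2, so each complex ion is 2−.
Ligand charges: 3×cyano (-1 each), 2×nitrato (-1 each), 1×triphenylphosphine (neutral); total -5. So Ir + (-5) = 2−, giving Ir = +3.
Ligands are named alphabetically: cyano before nitrato before triphenylphosphine.
The complex ion is anionic, so iridium takes the -ate form iridate(III).

potassium tricyanodinitrato(triphenylphosphine)iridate(III)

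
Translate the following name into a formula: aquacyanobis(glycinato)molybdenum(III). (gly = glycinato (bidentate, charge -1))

Ligands: 1 cyano (CN, -1), 2 glycinato (gly, -1), 1 aqua (H2O, neutral). Ligand charge sum = -3.
With Mo in oxidation state +3, the complex ion is [Mo...].

[Mo(CN)(gly)2(H2O)]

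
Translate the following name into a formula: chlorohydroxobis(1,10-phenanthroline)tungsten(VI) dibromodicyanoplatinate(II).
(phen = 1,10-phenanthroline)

[WCl(OH)(phen)2][PtBr2(CN)2]2

Cation [W…]: ligand charges -2, W(VI) ⇒ ion charge 4+.
Anion [Pt…]: ligand charges -4, Pt(II) ⇒ ion charge 2−.
One 4+ cation requires 2 of the 2− anion.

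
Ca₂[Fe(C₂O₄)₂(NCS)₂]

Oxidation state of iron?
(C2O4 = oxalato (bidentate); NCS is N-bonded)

2 calcium outside the brackets (+2 each) → the complex ion is 4−.
Ligand charges: 2×C2O4 = -4; 2×NCS = -2; sum -6.
Fe + (-6) = 4− ⇒ Fe is +2.

+2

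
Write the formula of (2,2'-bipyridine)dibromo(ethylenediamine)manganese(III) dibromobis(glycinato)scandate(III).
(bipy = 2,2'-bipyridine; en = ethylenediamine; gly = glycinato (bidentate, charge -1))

[Mn(bipy)Br2(en)][ScBr2(gly)2]

Cation [Mn…]: ligand charges -2, Mn(III) ⇒ ion charge 1+.
Anion [Sc…]: ligand charges -4, Sc(III) ⇒ ion charge 1−.
One 1+ cation balances one 1− anion.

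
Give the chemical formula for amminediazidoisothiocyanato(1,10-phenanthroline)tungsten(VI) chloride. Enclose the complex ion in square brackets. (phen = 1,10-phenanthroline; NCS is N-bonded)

Ligands: 1 ammine (NH3, neutral), 1 1,10-phenanthroline (phen, neutral), 1 isothiocyanato (NCS, -1), 2 azido (N3, -1). Ligand charge sum = -3.
Charge balance with chloride (-1) requires 1 complex ion per 3 chloride.

[W(N3)2(NCS)(NH3)(phen)]Cl3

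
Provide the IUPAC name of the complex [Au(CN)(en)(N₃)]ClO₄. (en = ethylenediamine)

The 1 perchlorate counter-ion carries a total charge of -1, so each complex ion is 1+.
Ligand charges: 1×ethylenediamine (neutral), 1×cyano (-1 each), 1×azido (-1 each); total -2. So Au + (-2) = 1+, giving Au = +3.
Ligands are named alphabetically: azido before cyano before ethylenediamine.

azidocyano(ethylenediamine)gold(III) perchlorate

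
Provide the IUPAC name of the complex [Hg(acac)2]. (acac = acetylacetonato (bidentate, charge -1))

There is no counter-ion, so the complex is neutral overall.
Ligand charges: 2×acetylacetonato (-1 each); total -2. So Hg + (-2) = 0, giving Hg = +2.

bis(acetylacetonato)mercury(II)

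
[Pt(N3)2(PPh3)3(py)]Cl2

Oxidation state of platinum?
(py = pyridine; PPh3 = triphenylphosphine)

+4

2 chloride outside the brackets (-1 each) → the complex ion is 2+.
Ligand charges: 2×N3 = -2; 1×py neutral; 3×PPh3 neutral; sum -2.
Pt + (-2) = 2+ ⇒ Pt is +4.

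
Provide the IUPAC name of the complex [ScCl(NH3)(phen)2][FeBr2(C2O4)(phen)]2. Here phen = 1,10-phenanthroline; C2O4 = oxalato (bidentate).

amminechlorobis(1,10-phenanthroline)scandium(III) dibromooxalato(1,10-phenanthroline)ferrate(III)

Both ions are complex: the cation is named first with the plain metal name, the anion second with the -ate form; each ion's ligands are alphabetised independently.
Scandium is always +3 in its complexes; the cation's ligand charges sum to -1, so the complex cation is 2+.
With 2 anions per cation, each anion must be 2/2 = 1−.
Anion: ligand charges sum to -4; for the ion to be 1−, Fe = +3.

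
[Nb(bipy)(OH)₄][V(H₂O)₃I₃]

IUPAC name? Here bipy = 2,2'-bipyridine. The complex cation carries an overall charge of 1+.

Both ions are complex: the cation is named first with the plain metal name, the anion second with the -ate form; each ion's ligands are alphabetised independently.
The complex cation is given as 1+; its ligand charges sum to -4, so Nb = +5.
A 1:1 salt means the anion carries the equal and opposite charge, 1−.
Anion: ligand charges sum to -3; for the ion to be 1−, V = +2.

(2,2'-bipyridine)tetrahydroxoniobium(V) triaquatriiodovanadate(II)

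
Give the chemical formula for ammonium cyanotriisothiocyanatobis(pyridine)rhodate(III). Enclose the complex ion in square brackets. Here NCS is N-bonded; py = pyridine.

Ligands: 1 cyano (CN, -1), 3 isothiocyanato (NCS, -1), 2 pyridine (py, neutral). Ligand charge sum = -4.
With Rh in oxidation state +3, the complex ion is [Rh...]^1−.
Charge balance with ammonium (+1) requires 1 complex ion per 1 ammonium.

NH4[Rh(CN)(NCS)3(py)2]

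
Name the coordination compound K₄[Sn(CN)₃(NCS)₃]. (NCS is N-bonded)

The 4 potassium counter-ions carry a total charge of +4, so each complex ion is 4−.
Ligand charges: 3×cyano (-1 each), 3×isothiocyanato (-1 each); total -6. So Sn + (-6) = 4−, giving Sn = +2.
The complex ion is anionic, so tin takes the -ate form stannate(II).

potassium tricyanotriisothiocyanatostannate(II)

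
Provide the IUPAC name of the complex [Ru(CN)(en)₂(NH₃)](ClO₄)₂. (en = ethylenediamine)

amminecyanobis(ethylenediamine)ruthenium(III) perchlorate

The 2 perchlorate counter-ions carry a total charge of -2, so each complex ion is 2+.
Ligand charges: 1×cyano (-1 each), 1×ammine (neutral), 2×ethylenediamine (neutral); total -1. So Ru + (-1) = 2+, giving Ru = +3.
Ligands are named alphabetically: ammine before cyano before ethylenediamine.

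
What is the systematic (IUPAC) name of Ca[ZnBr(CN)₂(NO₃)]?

The 1 calcium counter-ion carries a total charge of +2, so each complex ion is 2−.
Ligand charges: 1×bromo (-1 each), 1×nitrato (-1 each), 2×cyano (-1 each); total -4. So Zn + (-4) = 2−, giving Zn = +2.
The complex ion is anionic, so zinc takes the -ate form zincate(II).

calcium bromodicyanonitratozincate(II)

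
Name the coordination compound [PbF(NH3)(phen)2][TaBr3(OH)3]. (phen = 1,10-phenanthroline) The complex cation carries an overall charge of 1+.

amminefluorobis(1,10-phenanthroline)lead(II) tribromotrihydroxotantalate(V)

Both ions are complex: the cation is named first with the plain metal name, the anion second with the -ate form; each ion's ligands are alphabetised independently.
The complex cation is given as 1+; its ligand charges sum to -1, so Pb = +2.
A 1:1 salt means the anion carries the equal and opposite charge, 1−.
Anion: ligand charges sum to -6; for the ion to be 1−, Ta = +5.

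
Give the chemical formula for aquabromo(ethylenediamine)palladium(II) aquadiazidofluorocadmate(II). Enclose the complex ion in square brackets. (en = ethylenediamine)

Cation [Pd…]: ligand charges -1, Pd(II) ⇒ ion charge 1+.
Anion [Cd…]: ligand charges -3, Cd(II) ⇒ ion charge 1−.
One 1+ cation balances one 1− anion.

[PdBr(en)(H2O)][CdF(H2O)(N3)2]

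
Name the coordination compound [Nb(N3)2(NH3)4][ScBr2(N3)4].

tetraamminediazidoniobium(V) tetraazidodibromoscandate(III)

Both ions are complex: the cation is named first with the plain metal name, the anion second with the -ate form; each ion's ligands are alphabetised independently.
Scandium is always +3 in its complexes; the anion's ligand charges sum to -6, so the complex anion is 3−.
A 1:1 salt means the cation carries the equal and opposite charge, 3+.
Cation: ligand charges sum to -2; for the ion to be 3+, Nb = +5.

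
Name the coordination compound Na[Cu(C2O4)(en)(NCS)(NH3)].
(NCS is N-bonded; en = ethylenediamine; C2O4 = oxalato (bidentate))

sodium ammine(ethylenediamine)isothiocyanatooxalatocuprate(II)

The 1 sodium counter-ion carries a total charge of +1, so each complex ion is 1−.
Ligand charges: 1×isothiocyanato (-1 each), 1×ammine (neutral), 1×ethylenediamine (neutral), 1×oxalato (-2 each); total -3. So Cu + (-3) = 1−, giving Cu = +2.
The complex ion is anionic, so copper takes the -ate form cuprate(II).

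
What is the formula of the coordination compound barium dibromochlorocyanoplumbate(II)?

Ba[PbBr2Cl(CN)]

Ligands: 1 chloro (Cl, -1), 1 cyano (CN, -1), 2 bromo (Br, -1). Ligand charge sum = -4.
With Pb in oxidation state +2, the complex ion is [Pb...]^2−.
Charge balance with barium (+2) requires 1 complex ion per 1 barium.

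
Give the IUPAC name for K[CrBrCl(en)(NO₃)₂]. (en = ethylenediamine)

potassium bromochloro(ethylenediamine)dinitratochromate(III)

The 1 potassium counter-ion carries a total charge of +1, so each complex ion is 1−.
Ligand charges: 1×ethylenediamine (neutral), 1×bromo (-1 each), 1×chloro (-1 each), 2×nitrato (-1 each); total -4. So Cr + (-4) = 1−, giving Cr = +3.
The complex ion is anionic, so chromium takes the -ate form chromate(III).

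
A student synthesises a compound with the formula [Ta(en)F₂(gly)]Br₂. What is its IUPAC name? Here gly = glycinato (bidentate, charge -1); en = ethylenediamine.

The 2 bromide counter-ions carry a total charge of -2, so each complex ion is 2+.
Ligand charges: 2×fluoro (-1 each), 1×glycinato (-1 each), 1×ethylenediamine (neutral); total -3. So Ta + (-3) = 2+, giving Ta = +5.
Ligands are named alphabetically: ethylenediamine before fluoro before glycinato.

(ethylenediamine)difluoro(glycinato)tantalum(V) bromide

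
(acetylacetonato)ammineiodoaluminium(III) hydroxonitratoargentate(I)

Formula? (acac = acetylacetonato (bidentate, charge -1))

[Al(acac)I(NH3)][Ag(NO3)(OH)]

Cation [Al…]: ligand charges -2, Al(III) ⇒ ion charge 1+.
Anion [Ag…]: ligand charges -2, Ag(I) ⇒ ion charge 1−.
One 1+ cation balances one 1− anion.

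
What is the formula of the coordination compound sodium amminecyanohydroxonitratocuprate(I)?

Na2[Cu(CN)(NH3)(NO3)(OH)]

Ligands: 1 ammine (NH3, neutral), 1 cyano (CN, -1), 1 nitrato (NO3, -1), 1 hydroxo (OH, -1). Ligand charge sum = -3.
Charge balance with sodium (+1) requires 1 complex ion per 2 sodium.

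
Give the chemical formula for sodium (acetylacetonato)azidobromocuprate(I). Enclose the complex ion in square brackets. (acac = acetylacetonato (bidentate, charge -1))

Ligands: 1 acetylacetonato (acac, -1), 1 azido (N3, -1), 1 bromo (Br, -1). Ligand charge sum = -3.
With Cu in oxidation state +1, the complex ion is [Cu...]^2−.
Charge balance with sodium (+1) requires 1 complex ion per 2 sodium.

Na2[Cu(acac)Br(N3)]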